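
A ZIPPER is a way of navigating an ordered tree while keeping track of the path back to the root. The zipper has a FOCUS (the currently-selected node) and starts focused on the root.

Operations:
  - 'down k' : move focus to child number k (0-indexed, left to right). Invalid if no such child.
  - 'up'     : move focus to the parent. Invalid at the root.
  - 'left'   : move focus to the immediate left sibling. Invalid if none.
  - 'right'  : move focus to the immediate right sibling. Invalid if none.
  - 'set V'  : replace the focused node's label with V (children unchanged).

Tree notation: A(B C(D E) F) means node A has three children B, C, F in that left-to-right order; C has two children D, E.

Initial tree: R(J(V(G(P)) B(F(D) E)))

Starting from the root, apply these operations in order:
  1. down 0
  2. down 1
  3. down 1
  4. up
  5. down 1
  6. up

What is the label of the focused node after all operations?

Answer: B

Derivation:
Step 1 (down 0): focus=J path=0 depth=1 children=['V', 'B'] left=[] right=[] parent=R
Step 2 (down 1): focus=B path=0/1 depth=2 children=['F', 'E'] left=['V'] right=[] parent=J
Step 3 (down 1): focus=E path=0/1/1 depth=3 children=[] left=['F'] right=[] parent=B
Step 4 (up): focus=B path=0/1 depth=2 children=['F', 'E'] left=['V'] right=[] parent=J
Step 5 (down 1): focus=E path=0/1/1 depth=3 children=[] left=['F'] right=[] parent=B
Step 6 (up): focus=B path=0/1 depth=2 children=['F', 'E'] left=['V'] right=[] parent=J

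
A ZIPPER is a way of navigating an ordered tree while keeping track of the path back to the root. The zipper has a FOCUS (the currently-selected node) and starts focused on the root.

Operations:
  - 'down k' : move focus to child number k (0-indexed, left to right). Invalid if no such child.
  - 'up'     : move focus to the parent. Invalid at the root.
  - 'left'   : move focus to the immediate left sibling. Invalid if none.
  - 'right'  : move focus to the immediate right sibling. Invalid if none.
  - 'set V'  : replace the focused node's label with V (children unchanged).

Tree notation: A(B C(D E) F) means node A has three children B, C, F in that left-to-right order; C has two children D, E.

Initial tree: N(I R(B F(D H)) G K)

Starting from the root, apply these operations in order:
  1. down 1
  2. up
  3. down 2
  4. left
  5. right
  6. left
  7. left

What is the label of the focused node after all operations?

Answer: I

Derivation:
Step 1 (down 1): focus=R path=1 depth=1 children=['B', 'F'] left=['I'] right=['G', 'K'] parent=N
Step 2 (up): focus=N path=root depth=0 children=['I', 'R', 'G', 'K'] (at root)
Step 3 (down 2): focus=G path=2 depth=1 children=[] left=['I', 'R'] right=['K'] parent=N
Step 4 (left): focus=R path=1 depth=1 children=['B', 'F'] left=['I'] right=['G', 'K'] parent=N
Step 5 (right): focus=G path=2 depth=1 children=[] left=['I', 'R'] right=['K'] parent=N
Step 6 (left): focus=R path=1 depth=1 children=['B', 'F'] left=['I'] right=['G', 'K'] parent=N
Step 7 (left): focus=I path=0 depth=1 children=[] left=[] right=['R', 'G', 'K'] parent=N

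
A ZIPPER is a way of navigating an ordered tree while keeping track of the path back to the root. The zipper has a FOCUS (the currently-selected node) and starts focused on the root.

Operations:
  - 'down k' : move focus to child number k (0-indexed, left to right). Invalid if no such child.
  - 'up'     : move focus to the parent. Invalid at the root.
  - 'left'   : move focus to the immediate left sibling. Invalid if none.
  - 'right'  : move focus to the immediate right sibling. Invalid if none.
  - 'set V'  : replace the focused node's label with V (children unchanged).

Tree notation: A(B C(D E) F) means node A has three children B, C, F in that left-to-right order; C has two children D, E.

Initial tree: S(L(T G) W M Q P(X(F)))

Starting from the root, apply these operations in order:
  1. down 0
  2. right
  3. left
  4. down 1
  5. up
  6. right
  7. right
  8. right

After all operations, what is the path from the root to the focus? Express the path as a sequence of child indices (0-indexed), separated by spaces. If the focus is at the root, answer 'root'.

Answer: 3

Derivation:
Step 1 (down 0): focus=L path=0 depth=1 children=['T', 'G'] left=[] right=['W', 'M', 'Q', 'P'] parent=S
Step 2 (right): focus=W path=1 depth=1 children=[] left=['L'] right=['M', 'Q', 'P'] parent=S
Step 3 (left): focus=L path=0 depth=1 children=['T', 'G'] left=[] right=['W', 'M', 'Q', 'P'] parent=S
Step 4 (down 1): focus=G path=0/1 depth=2 children=[] left=['T'] right=[] parent=L
Step 5 (up): focus=L path=0 depth=1 children=['T', 'G'] left=[] right=['W', 'M', 'Q', 'P'] parent=S
Step 6 (right): focus=W path=1 depth=1 children=[] left=['L'] right=['M', 'Q', 'P'] parent=S
Step 7 (right): focus=M path=2 depth=1 children=[] left=['L', 'W'] right=['Q', 'P'] parent=S
Step 8 (right): focus=Q path=3 depth=1 children=[] left=['L', 'W', 'M'] right=['P'] parent=S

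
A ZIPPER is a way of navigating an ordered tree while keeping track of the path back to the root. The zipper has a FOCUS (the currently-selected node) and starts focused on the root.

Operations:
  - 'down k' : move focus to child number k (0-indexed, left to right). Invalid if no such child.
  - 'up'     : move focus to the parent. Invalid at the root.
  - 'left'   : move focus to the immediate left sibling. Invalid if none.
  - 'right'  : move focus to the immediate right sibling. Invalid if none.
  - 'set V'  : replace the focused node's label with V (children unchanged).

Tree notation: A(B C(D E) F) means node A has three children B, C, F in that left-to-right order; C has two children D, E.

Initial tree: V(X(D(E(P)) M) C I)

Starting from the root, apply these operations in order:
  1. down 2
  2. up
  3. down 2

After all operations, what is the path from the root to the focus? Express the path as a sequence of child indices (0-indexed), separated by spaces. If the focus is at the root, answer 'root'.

Step 1 (down 2): focus=I path=2 depth=1 children=[] left=['X', 'C'] right=[] parent=V
Step 2 (up): focus=V path=root depth=0 children=['X', 'C', 'I'] (at root)
Step 3 (down 2): focus=I path=2 depth=1 children=[] left=['X', 'C'] right=[] parent=V

Answer: 2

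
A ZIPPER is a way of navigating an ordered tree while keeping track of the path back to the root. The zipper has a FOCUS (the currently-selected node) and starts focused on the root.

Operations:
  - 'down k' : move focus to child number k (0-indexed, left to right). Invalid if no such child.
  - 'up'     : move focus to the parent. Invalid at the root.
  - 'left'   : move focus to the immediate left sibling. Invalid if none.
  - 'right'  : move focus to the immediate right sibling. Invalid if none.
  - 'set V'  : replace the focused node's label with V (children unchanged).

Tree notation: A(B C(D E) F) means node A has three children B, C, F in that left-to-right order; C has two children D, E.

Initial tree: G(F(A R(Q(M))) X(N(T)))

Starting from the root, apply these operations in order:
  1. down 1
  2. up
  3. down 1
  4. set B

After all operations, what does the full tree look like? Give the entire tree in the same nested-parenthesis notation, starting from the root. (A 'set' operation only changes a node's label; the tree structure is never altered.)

Step 1 (down 1): focus=X path=1 depth=1 children=['N'] left=['F'] right=[] parent=G
Step 2 (up): focus=G path=root depth=0 children=['F', 'X'] (at root)
Step 3 (down 1): focus=X path=1 depth=1 children=['N'] left=['F'] right=[] parent=G
Step 4 (set B): focus=B path=1 depth=1 children=['N'] left=['F'] right=[] parent=G

Answer: G(F(A R(Q(M))) B(N(T)))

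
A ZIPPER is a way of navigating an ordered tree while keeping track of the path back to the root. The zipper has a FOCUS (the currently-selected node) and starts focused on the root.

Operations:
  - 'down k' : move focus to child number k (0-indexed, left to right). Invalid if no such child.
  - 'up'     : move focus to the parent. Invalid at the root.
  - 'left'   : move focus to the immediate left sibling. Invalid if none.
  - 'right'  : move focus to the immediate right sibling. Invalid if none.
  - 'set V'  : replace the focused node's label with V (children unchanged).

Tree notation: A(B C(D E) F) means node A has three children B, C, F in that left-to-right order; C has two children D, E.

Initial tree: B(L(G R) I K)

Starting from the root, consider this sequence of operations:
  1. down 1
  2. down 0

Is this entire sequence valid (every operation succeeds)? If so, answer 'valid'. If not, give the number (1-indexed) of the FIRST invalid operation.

Answer: 2

Derivation:
Step 1 (down 1): focus=I path=1 depth=1 children=[] left=['L'] right=['K'] parent=B
Step 2 (down 0): INVALID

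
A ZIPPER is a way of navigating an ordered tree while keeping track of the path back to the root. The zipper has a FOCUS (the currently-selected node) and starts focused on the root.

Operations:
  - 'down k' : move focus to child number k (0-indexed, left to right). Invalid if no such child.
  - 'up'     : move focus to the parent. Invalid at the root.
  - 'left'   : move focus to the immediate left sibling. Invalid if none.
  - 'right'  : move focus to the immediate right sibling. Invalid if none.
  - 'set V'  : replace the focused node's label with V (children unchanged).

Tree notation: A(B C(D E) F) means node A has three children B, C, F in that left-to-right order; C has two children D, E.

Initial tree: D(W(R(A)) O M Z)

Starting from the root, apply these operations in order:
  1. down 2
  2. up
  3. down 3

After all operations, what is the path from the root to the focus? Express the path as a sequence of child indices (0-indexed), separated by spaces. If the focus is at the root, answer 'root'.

Answer: 3

Derivation:
Step 1 (down 2): focus=M path=2 depth=1 children=[] left=['W', 'O'] right=['Z'] parent=D
Step 2 (up): focus=D path=root depth=0 children=['W', 'O', 'M', 'Z'] (at root)
Step 3 (down 3): focus=Z path=3 depth=1 children=[] left=['W', 'O', 'M'] right=[] parent=D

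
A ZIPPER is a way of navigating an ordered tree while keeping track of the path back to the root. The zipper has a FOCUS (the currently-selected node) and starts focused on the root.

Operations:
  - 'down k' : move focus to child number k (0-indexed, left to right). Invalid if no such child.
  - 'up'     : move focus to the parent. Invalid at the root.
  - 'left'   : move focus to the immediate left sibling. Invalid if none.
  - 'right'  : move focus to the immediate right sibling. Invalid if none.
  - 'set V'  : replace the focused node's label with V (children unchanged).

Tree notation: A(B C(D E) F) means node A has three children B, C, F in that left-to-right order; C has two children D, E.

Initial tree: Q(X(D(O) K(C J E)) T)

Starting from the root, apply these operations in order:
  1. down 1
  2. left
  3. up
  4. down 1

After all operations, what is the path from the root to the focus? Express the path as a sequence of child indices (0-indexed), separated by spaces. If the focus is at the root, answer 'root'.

Answer: 1

Derivation:
Step 1 (down 1): focus=T path=1 depth=1 children=[] left=['X'] right=[] parent=Q
Step 2 (left): focus=X path=0 depth=1 children=['D', 'K'] left=[] right=['T'] parent=Q
Step 3 (up): focus=Q path=root depth=0 children=['X', 'T'] (at root)
Step 4 (down 1): focus=T path=1 depth=1 children=[] left=['X'] right=[] parent=Q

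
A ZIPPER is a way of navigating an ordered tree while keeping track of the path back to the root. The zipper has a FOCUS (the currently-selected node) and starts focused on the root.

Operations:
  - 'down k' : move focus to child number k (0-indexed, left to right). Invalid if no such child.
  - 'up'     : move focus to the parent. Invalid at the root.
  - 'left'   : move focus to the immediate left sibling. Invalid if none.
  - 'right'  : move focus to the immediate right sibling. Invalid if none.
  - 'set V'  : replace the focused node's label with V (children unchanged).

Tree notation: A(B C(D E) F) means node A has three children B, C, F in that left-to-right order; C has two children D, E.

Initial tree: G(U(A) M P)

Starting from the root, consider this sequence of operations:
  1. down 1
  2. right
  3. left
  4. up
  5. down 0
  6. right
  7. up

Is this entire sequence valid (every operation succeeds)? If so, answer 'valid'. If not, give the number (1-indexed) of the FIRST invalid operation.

Answer: valid

Derivation:
Step 1 (down 1): focus=M path=1 depth=1 children=[] left=['U'] right=['P'] parent=G
Step 2 (right): focus=P path=2 depth=1 children=[] left=['U', 'M'] right=[] parent=G
Step 3 (left): focus=M path=1 depth=1 children=[] left=['U'] right=['P'] parent=G
Step 4 (up): focus=G path=root depth=0 children=['U', 'M', 'P'] (at root)
Step 5 (down 0): focus=U path=0 depth=1 children=['A'] left=[] right=['M', 'P'] parent=G
Step 6 (right): focus=M path=1 depth=1 children=[] left=['U'] right=['P'] parent=G
Step 7 (up): focus=G path=root depth=0 children=['U', 'M', 'P'] (at root)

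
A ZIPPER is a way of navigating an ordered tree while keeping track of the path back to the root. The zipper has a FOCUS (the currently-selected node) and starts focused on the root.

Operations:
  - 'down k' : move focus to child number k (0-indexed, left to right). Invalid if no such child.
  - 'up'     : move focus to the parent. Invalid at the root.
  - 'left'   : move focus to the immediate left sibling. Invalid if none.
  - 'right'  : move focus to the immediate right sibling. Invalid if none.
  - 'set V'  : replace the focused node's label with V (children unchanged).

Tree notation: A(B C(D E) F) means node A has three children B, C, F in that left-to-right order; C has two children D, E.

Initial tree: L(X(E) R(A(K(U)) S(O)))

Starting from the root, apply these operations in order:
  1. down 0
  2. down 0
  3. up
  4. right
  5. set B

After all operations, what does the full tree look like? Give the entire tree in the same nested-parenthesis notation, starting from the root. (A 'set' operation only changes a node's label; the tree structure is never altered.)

Step 1 (down 0): focus=X path=0 depth=1 children=['E'] left=[] right=['R'] parent=L
Step 2 (down 0): focus=E path=0/0 depth=2 children=[] left=[] right=[] parent=X
Step 3 (up): focus=X path=0 depth=1 children=['E'] left=[] right=['R'] parent=L
Step 4 (right): focus=R path=1 depth=1 children=['A', 'S'] left=['X'] right=[] parent=L
Step 5 (set B): focus=B path=1 depth=1 children=['A', 'S'] left=['X'] right=[] parent=L

Answer: L(X(E) B(A(K(U)) S(O)))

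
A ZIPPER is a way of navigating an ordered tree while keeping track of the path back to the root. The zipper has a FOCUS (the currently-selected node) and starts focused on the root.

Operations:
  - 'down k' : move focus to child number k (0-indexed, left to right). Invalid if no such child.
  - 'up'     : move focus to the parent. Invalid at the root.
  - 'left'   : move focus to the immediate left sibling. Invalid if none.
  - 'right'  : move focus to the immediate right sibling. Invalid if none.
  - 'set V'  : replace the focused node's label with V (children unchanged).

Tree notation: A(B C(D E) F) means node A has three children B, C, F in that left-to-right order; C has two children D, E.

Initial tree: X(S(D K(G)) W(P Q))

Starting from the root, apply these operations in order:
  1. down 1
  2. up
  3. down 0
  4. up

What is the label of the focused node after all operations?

Step 1 (down 1): focus=W path=1 depth=1 children=['P', 'Q'] left=['S'] right=[] parent=X
Step 2 (up): focus=X path=root depth=0 children=['S', 'W'] (at root)
Step 3 (down 0): focus=S path=0 depth=1 children=['D', 'K'] left=[] right=['W'] parent=X
Step 4 (up): focus=X path=root depth=0 children=['S', 'W'] (at root)

Answer: X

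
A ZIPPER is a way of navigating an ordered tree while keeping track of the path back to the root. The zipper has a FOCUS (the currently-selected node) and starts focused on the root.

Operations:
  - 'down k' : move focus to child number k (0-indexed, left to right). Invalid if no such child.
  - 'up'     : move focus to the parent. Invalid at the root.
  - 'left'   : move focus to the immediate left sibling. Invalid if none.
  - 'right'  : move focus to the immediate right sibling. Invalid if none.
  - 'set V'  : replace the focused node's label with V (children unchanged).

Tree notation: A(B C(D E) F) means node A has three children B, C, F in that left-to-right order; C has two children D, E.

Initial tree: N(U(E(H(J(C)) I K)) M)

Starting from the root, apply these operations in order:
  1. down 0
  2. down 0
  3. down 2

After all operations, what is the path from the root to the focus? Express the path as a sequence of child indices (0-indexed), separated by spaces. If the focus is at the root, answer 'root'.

Answer: 0 0 2

Derivation:
Step 1 (down 0): focus=U path=0 depth=1 children=['E'] left=[] right=['M'] parent=N
Step 2 (down 0): focus=E path=0/0 depth=2 children=['H', 'I', 'K'] left=[] right=[] parent=U
Step 3 (down 2): focus=K path=0/0/2 depth=3 children=[] left=['H', 'I'] right=[] parent=E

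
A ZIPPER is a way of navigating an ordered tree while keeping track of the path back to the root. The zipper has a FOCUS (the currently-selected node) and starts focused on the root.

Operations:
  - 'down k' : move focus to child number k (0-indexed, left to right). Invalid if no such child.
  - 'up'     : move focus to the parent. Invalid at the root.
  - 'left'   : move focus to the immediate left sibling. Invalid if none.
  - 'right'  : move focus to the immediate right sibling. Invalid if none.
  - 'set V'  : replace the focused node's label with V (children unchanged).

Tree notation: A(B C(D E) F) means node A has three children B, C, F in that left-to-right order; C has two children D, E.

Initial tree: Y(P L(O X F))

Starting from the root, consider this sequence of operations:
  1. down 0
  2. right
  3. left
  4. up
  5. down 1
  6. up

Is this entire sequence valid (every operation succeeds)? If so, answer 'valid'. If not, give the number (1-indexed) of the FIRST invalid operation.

Step 1 (down 0): focus=P path=0 depth=1 children=[] left=[] right=['L'] parent=Y
Step 2 (right): focus=L path=1 depth=1 children=['O', 'X', 'F'] left=['P'] right=[] parent=Y
Step 3 (left): focus=P path=0 depth=1 children=[] left=[] right=['L'] parent=Y
Step 4 (up): focus=Y path=root depth=0 children=['P', 'L'] (at root)
Step 5 (down 1): focus=L path=1 depth=1 children=['O', 'X', 'F'] left=['P'] right=[] parent=Y
Step 6 (up): focus=Y path=root depth=0 children=['P', 'L'] (at root)

Answer: valid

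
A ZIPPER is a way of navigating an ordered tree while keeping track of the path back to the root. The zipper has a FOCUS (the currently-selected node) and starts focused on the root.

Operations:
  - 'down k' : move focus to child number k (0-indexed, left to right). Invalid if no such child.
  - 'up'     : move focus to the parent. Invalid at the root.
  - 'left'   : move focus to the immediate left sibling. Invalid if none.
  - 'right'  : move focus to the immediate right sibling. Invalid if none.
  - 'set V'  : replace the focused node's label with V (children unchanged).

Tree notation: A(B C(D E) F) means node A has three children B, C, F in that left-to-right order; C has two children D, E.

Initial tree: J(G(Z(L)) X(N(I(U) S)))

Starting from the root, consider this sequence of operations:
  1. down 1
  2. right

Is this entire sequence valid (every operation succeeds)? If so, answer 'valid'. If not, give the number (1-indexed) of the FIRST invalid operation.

Answer: 2

Derivation:
Step 1 (down 1): focus=X path=1 depth=1 children=['N'] left=['G'] right=[] parent=J
Step 2 (right): INVALID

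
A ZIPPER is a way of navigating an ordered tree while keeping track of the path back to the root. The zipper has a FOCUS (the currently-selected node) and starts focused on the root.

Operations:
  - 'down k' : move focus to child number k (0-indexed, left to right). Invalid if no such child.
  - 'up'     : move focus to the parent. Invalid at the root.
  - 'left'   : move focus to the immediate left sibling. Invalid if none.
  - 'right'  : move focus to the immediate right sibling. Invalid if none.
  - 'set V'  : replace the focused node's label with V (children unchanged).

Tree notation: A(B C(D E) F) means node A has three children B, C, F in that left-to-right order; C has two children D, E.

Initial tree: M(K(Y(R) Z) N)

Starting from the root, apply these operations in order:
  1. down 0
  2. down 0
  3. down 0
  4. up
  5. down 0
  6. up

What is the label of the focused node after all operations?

Step 1 (down 0): focus=K path=0 depth=1 children=['Y', 'Z'] left=[] right=['N'] parent=M
Step 2 (down 0): focus=Y path=0/0 depth=2 children=['R'] left=[] right=['Z'] parent=K
Step 3 (down 0): focus=R path=0/0/0 depth=3 children=[] left=[] right=[] parent=Y
Step 4 (up): focus=Y path=0/0 depth=2 children=['R'] left=[] right=['Z'] parent=K
Step 5 (down 0): focus=R path=0/0/0 depth=3 children=[] left=[] right=[] parent=Y
Step 6 (up): focus=Y path=0/0 depth=2 children=['R'] left=[] right=['Z'] parent=K

Answer: Y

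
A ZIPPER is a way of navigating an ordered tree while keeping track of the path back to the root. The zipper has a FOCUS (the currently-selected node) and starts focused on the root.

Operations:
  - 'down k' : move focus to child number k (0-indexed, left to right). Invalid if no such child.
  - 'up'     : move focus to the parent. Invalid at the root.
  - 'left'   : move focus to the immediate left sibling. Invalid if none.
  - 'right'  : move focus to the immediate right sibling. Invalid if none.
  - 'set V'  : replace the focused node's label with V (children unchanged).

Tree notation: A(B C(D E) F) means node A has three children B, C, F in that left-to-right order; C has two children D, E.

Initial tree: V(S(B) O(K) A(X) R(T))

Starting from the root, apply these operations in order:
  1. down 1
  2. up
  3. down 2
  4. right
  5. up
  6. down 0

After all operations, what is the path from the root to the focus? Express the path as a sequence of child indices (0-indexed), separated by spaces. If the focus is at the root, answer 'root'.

Step 1 (down 1): focus=O path=1 depth=1 children=['K'] left=['S'] right=['A', 'R'] parent=V
Step 2 (up): focus=V path=root depth=0 children=['S', 'O', 'A', 'R'] (at root)
Step 3 (down 2): focus=A path=2 depth=1 children=['X'] left=['S', 'O'] right=['R'] parent=V
Step 4 (right): focus=R path=3 depth=1 children=['T'] left=['S', 'O', 'A'] right=[] parent=V
Step 5 (up): focus=V path=root depth=0 children=['S', 'O', 'A', 'R'] (at root)
Step 6 (down 0): focus=S path=0 depth=1 children=['B'] left=[] right=['O', 'A', 'R'] parent=V

Answer: 0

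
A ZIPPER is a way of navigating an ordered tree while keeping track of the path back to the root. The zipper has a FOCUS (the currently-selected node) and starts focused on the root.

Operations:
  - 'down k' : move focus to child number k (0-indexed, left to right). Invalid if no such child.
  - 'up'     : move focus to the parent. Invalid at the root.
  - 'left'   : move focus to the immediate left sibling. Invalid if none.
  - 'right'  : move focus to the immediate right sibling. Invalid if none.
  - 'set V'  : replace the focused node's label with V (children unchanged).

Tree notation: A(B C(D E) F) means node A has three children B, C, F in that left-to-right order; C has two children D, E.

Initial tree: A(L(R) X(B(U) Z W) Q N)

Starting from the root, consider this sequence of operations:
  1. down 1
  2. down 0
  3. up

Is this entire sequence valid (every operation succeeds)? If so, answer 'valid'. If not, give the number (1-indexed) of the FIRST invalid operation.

Answer: valid

Derivation:
Step 1 (down 1): focus=X path=1 depth=1 children=['B', 'Z', 'W'] left=['L'] right=['Q', 'N'] parent=A
Step 2 (down 0): focus=B path=1/0 depth=2 children=['U'] left=[] right=['Z', 'W'] parent=X
Step 3 (up): focus=X path=1 depth=1 children=['B', 'Z', 'W'] left=['L'] right=['Q', 'N'] parent=A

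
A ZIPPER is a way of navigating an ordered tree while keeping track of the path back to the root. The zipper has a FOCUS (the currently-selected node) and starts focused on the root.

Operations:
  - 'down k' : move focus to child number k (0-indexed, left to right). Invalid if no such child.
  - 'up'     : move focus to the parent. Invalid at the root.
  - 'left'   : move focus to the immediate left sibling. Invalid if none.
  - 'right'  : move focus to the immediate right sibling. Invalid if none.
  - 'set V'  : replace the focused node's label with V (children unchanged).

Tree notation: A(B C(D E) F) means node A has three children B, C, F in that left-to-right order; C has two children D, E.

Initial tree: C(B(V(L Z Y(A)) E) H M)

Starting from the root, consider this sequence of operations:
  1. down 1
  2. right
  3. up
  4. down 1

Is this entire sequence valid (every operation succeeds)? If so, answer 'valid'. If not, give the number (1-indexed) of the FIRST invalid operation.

Answer: valid

Derivation:
Step 1 (down 1): focus=H path=1 depth=1 children=[] left=['B'] right=['M'] parent=C
Step 2 (right): focus=M path=2 depth=1 children=[] left=['B', 'H'] right=[] parent=C
Step 3 (up): focus=C path=root depth=0 children=['B', 'H', 'M'] (at root)
Step 4 (down 1): focus=H path=1 depth=1 children=[] left=['B'] right=['M'] parent=C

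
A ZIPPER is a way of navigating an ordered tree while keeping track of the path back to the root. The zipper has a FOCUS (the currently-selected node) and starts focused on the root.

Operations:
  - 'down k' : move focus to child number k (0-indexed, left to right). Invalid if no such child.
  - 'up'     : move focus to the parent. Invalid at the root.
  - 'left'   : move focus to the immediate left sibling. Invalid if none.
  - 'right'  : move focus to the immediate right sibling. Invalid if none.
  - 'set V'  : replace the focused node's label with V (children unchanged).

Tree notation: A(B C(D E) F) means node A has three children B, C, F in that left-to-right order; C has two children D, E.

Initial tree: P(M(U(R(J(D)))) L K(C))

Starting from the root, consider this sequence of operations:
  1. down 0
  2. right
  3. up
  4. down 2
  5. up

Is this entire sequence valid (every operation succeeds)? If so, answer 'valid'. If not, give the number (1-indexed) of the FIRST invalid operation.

Answer: valid

Derivation:
Step 1 (down 0): focus=M path=0 depth=1 children=['U'] left=[] right=['L', 'K'] parent=P
Step 2 (right): focus=L path=1 depth=1 children=[] left=['M'] right=['K'] parent=P
Step 3 (up): focus=P path=root depth=0 children=['M', 'L', 'K'] (at root)
Step 4 (down 2): focus=K path=2 depth=1 children=['C'] left=['M', 'L'] right=[] parent=P
Step 5 (up): focus=P path=root depth=0 children=['M', 'L', 'K'] (at root)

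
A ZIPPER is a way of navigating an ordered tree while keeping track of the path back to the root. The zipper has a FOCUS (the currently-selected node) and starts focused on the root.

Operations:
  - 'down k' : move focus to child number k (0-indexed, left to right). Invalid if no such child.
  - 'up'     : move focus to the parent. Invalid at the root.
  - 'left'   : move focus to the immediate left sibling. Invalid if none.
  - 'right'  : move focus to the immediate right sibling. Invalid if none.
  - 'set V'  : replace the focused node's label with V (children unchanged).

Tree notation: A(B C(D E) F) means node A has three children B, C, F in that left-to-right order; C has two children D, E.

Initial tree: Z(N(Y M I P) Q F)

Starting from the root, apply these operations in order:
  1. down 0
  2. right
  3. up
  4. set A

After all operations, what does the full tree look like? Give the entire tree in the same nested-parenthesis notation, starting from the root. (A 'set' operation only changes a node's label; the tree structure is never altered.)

Step 1 (down 0): focus=N path=0 depth=1 children=['Y', 'M', 'I', 'P'] left=[] right=['Q', 'F'] parent=Z
Step 2 (right): focus=Q path=1 depth=1 children=[] left=['N'] right=['F'] parent=Z
Step 3 (up): focus=Z path=root depth=0 children=['N', 'Q', 'F'] (at root)
Step 4 (set A): focus=A path=root depth=0 children=['N', 'Q', 'F'] (at root)

Answer: A(N(Y M I P) Q F)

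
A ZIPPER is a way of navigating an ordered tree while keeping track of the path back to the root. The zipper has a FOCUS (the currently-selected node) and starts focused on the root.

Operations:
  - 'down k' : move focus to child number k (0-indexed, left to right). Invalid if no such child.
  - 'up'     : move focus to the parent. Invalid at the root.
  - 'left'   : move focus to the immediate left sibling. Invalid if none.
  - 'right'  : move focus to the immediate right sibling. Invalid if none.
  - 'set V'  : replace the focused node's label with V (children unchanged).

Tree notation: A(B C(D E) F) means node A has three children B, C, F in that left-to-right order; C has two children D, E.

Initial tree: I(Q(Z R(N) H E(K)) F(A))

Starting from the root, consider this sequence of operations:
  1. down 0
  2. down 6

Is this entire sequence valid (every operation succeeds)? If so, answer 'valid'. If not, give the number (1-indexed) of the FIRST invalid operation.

Answer: 2

Derivation:
Step 1 (down 0): focus=Q path=0 depth=1 children=['Z', 'R', 'H', 'E'] left=[] right=['F'] parent=I
Step 2 (down 6): INVALID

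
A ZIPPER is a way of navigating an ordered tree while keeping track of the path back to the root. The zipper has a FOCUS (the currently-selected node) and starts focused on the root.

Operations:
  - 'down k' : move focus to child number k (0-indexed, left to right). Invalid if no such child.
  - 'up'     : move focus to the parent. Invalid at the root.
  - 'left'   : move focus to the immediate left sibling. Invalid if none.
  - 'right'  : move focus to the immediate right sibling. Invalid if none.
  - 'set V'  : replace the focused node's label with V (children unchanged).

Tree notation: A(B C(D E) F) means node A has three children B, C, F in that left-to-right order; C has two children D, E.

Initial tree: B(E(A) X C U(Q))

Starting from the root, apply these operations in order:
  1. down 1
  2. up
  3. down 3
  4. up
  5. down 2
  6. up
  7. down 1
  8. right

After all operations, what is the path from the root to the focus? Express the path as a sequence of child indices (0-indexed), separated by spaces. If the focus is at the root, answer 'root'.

Answer: 2

Derivation:
Step 1 (down 1): focus=X path=1 depth=1 children=[] left=['E'] right=['C', 'U'] parent=B
Step 2 (up): focus=B path=root depth=0 children=['E', 'X', 'C', 'U'] (at root)
Step 3 (down 3): focus=U path=3 depth=1 children=['Q'] left=['E', 'X', 'C'] right=[] parent=B
Step 4 (up): focus=B path=root depth=0 children=['E', 'X', 'C', 'U'] (at root)
Step 5 (down 2): focus=C path=2 depth=1 children=[] left=['E', 'X'] right=['U'] parent=B
Step 6 (up): focus=B path=root depth=0 children=['E', 'X', 'C', 'U'] (at root)
Step 7 (down 1): focus=X path=1 depth=1 children=[] left=['E'] right=['C', 'U'] parent=B
Step 8 (right): focus=C path=2 depth=1 children=[] left=['E', 'X'] right=['U'] parent=B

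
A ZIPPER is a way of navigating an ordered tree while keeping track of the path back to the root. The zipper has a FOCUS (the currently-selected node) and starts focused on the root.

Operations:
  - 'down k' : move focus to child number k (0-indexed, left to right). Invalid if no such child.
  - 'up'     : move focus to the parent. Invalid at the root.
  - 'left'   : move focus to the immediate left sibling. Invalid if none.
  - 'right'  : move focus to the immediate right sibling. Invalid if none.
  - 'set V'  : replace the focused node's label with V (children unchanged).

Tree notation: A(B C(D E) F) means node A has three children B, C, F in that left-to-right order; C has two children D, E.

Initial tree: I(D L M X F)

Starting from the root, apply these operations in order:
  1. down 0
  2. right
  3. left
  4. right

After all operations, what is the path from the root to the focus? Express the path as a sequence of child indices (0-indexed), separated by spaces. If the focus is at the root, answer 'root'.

Answer: 1

Derivation:
Step 1 (down 0): focus=D path=0 depth=1 children=[] left=[] right=['L', 'M', 'X', 'F'] parent=I
Step 2 (right): focus=L path=1 depth=1 children=[] left=['D'] right=['M', 'X', 'F'] parent=I
Step 3 (left): focus=D path=0 depth=1 children=[] left=[] right=['L', 'M', 'X', 'F'] parent=I
Step 4 (right): focus=L path=1 depth=1 children=[] left=['D'] right=['M', 'X', 'F'] parent=I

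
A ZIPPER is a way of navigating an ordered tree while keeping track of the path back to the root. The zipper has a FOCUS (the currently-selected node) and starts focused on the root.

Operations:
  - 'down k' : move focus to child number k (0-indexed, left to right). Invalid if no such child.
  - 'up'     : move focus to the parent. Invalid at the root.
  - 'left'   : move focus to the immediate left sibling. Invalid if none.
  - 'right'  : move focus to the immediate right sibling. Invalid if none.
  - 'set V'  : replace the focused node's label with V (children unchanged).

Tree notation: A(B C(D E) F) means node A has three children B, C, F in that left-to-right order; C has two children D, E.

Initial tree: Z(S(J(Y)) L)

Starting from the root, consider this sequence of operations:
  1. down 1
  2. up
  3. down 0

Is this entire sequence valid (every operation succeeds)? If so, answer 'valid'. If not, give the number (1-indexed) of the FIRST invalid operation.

Answer: valid

Derivation:
Step 1 (down 1): focus=L path=1 depth=1 children=[] left=['S'] right=[] parent=Z
Step 2 (up): focus=Z path=root depth=0 children=['S', 'L'] (at root)
Step 3 (down 0): focus=S path=0 depth=1 children=['J'] left=[] right=['L'] parent=Z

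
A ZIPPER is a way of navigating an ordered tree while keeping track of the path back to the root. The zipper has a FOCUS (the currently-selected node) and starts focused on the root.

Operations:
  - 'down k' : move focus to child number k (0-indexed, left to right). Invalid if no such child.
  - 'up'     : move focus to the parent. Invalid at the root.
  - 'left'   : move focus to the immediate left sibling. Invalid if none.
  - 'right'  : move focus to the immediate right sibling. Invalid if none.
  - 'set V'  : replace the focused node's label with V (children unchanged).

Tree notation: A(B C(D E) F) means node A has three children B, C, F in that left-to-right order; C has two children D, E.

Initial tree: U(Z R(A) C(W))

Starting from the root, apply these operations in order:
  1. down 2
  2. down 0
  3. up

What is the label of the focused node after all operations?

Step 1 (down 2): focus=C path=2 depth=1 children=['W'] left=['Z', 'R'] right=[] parent=U
Step 2 (down 0): focus=W path=2/0 depth=2 children=[] left=[] right=[] parent=C
Step 3 (up): focus=C path=2 depth=1 children=['W'] left=['Z', 'R'] right=[] parent=U

Answer: C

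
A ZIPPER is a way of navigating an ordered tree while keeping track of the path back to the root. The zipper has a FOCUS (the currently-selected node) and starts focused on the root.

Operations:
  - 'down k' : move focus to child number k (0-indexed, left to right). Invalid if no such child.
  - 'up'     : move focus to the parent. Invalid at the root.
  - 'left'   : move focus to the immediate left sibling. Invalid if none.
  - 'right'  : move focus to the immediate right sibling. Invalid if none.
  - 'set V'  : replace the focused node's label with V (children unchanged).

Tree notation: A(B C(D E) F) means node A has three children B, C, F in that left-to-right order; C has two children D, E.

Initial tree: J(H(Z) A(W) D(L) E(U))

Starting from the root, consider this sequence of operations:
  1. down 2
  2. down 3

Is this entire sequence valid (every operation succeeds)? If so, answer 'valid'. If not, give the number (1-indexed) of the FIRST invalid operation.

Answer: 2

Derivation:
Step 1 (down 2): focus=D path=2 depth=1 children=['L'] left=['H', 'A'] right=['E'] parent=J
Step 2 (down 3): INVALID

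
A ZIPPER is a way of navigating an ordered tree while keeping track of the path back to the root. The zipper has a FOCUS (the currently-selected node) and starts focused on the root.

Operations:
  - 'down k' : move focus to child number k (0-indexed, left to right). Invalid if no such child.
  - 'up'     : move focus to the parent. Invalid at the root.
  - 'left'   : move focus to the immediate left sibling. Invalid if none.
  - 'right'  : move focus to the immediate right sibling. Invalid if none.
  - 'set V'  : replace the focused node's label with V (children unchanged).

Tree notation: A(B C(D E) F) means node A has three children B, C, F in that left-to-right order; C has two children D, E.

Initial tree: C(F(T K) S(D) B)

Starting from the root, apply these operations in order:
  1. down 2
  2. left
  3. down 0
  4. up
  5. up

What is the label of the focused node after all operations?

Step 1 (down 2): focus=B path=2 depth=1 children=[] left=['F', 'S'] right=[] parent=C
Step 2 (left): focus=S path=1 depth=1 children=['D'] left=['F'] right=['B'] parent=C
Step 3 (down 0): focus=D path=1/0 depth=2 children=[] left=[] right=[] parent=S
Step 4 (up): focus=S path=1 depth=1 children=['D'] left=['F'] right=['B'] parent=C
Step 5 (up): focus=C path=root depth=0 children=['F', 'S', 'B'] (at root)

Answer: C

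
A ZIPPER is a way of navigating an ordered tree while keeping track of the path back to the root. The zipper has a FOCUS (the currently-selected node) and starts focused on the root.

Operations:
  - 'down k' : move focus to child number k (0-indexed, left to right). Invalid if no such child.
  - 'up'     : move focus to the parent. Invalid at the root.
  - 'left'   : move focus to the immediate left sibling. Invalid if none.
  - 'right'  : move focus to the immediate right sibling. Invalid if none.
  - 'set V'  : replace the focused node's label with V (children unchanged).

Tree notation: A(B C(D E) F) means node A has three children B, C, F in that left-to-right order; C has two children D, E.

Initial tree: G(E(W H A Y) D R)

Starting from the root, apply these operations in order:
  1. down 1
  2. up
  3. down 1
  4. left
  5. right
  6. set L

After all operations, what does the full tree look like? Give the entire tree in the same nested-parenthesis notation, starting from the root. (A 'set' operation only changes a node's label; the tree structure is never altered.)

Answer: G(E(W H A Y) L R)

Derivation:
Step 1 (down 1): focus=D path=1 depth=1 children=[] left=['E'] right=['R'] parent=G
Step 2 (up): focus=G path=root depth=0 children=['E', 'D', 'R'] (at root)
Step 3 (down 1): focus=D path=1 depth=1 children=[] left=['E'] right=['R'] parent=G
Step 4 (left): focus=E path=0 depth=1 children=['W', 'H', 'A', 'Y'] left=[] right=['D', 'R'] parent=G
Step 5 (right): focus=D path=1 depth=1 children=[] left=['E'] right=['R'] parent=G
Step 6 (set L): focus=L path=1 depth=1 children=[] left=['E'] right=['R'] parent=G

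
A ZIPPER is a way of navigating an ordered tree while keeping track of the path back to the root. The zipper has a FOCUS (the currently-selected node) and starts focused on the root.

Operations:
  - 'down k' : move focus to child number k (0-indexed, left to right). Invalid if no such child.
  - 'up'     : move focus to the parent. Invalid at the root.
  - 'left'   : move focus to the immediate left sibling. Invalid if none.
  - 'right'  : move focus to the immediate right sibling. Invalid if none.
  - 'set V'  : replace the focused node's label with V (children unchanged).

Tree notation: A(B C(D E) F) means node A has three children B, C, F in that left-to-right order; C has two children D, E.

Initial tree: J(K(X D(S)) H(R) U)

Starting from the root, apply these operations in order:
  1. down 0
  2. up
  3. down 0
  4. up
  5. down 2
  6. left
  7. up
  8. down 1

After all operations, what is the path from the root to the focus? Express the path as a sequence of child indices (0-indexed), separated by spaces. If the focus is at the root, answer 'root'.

Step 1 (down 0): focus=K path=0 depth=1 children=['X', 'D'] left=[] right=['H', 'U'] parent=J
Step 2 (up): focus=J path=root depth=0 children=['K', 'H', 'U'] (at root)
Step 3 (down 0): focus=K path=0 depth=1 children=['X', 'D'] left=[] right=['H', 'U'] parent=J
Step 4 (up): focus=J path=root depth=0 children=['K', 'H', 'U'] (at root)
Step 5 (down 2): focus=U path=2 depth=1 children=[] left=['K', 'H'] right=[] parent=J
Step 6 (left): focus=H path=1 depth=1 children=['R'] left=['K'] right=['U'] parent=J
Step 7 (up): focus=J path=root depth=0 children=['K', 'H', 'U'] (at root)
Step 8 (down 1): focus=H path=1 depth=1 children=['R'] left=['K'] right=['U'] parent=J

Answer: 1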